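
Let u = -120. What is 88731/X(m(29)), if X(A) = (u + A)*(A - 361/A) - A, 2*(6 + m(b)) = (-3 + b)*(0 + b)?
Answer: 32919201/34319639 ≈ 0.95919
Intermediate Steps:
m(b) = -6 + b*(-3 + b)/2 (m(b) = -6 + ((-3 + b)*(0 + b))/2 = -6 + ((-3 + b)*b)/2 = -6 + (b*(-3 + b))/2 = -6 + b*(-3 + b)/2)
X(A) = -A + (-120 + A)*(A - 361/A) (X(A) = (-120 + A)*(A - 361/A) - A = -A + (-120 + A)*(A - 361/A))
88731/X(m(29)) = 88731/(-361 + (-6 + (½)*29² - 3/2*29)² - 121*(-6 + (½)*29² - 3/2*29) + 43320/(-6 + (½)*29² - 3/2*29)) = 88731/(-361 + (-6 + (½)*841 - 87/2)² - 121*(-6 + (½)*841 - 87/2) + 43320/(-6 + (½)*841 - 87/2)) = 88731/(-361 + (-6 + 841/2 - 87/2)² - 121*(-6 + 841/2 - 87/2) + 43320/(-6 + 841/2 - 87/2)) = 88731/(-361 + 371² - 121*371 + 43320/371) = 88731/(-361 + 137641 - 44891 + 43320*(1/371)) = 88731/(-361 + 137641 - 44891 + 43320/371) = 88731/(34319639/371) = 88731*(371/34319639) = 32919201/34319639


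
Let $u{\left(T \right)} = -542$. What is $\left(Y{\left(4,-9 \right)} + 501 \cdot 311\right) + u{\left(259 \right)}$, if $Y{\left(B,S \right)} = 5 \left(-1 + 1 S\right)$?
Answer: $155219$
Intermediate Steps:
$Y{\left(B,S \right)} = -5 + 5 S$ ($Y{\left(B,S \right)} = 5 \left(-1 + S\right) = -5 + 5 S$)
$\left(Y{\left(4,-9 \right)} + 501 \cdot 311\right) + u{\left(259 \right)} = \left(\left(-5 + 5 \left(-9\right)\right) + 501 \cdot 311\right) - 542 = \left(\left(-5 - 45\right) + 155811\right) - 542 = \left(-50 + 155811\right) - 542 = 155761 - 542 = 155219$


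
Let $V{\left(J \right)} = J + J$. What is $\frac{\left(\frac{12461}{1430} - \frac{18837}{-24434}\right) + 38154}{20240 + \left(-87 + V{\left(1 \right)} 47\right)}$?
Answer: $\frac{333363956116}{176860683285} \approx 1.8849$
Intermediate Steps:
$V{\left(J \right)} = 2 J$
$\frac{\left(\frac{12461}{1430} - \frac{18837}{-24434}\right) + 38154}{20240 + \left(-87 + V{\left(1 \right)} 47\right)} = \frac{\left(\frac{12461}{1430} - \frac{18837}{-24434}\right) + 38154}{20240 - \left(87 - 2 \cdot 1 \cdot 47\right)} = \frac{\left(12461 \cdot \frac{1}{1430} - - \frac{18837}{24434}\right) + 38154}{20240 + \left(-87 + 2 \cdot 47\right)} = \frac{\left(\frac{12461}{1430} + \frac{18837}{24434}\right) + 38154}{20240 + \left(-87 + 94\right)} = \frac{\frac{82852246}{8735155} + 38154}{20240 + 7} = \frac{333363956116}{8735155 \cdot 20247} = \frac{333363956116}{8735155} \cdot \frac{1}{20247} = \frac{333363956116}{176860683285}$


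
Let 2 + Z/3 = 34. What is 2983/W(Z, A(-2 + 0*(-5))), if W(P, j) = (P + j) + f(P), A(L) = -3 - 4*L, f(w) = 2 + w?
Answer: 2983/199 ≈ 14.990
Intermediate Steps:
Z = 96 (Z = -6 + 3*34 = -6 + 102 = 96)
W(P, j) = 2 + j + 2*P (W(P, j) = (P + j) + (2 + P) = 2 + j + 2*P)
2983/W(Z, A(-2 + 0*(-5))) = 2983/(2 + (-3 - 4*(-2 + 0*(-5))) + 2*96) = 2983/(2 + (-3 - 4*(-2 + 0)) + 192) = 2983/(2 + (-3 - 4*(-2)) + 192) = 2983/(2 + (-3 + 8) + 192) = 2983/(2 + 5 + 192) = 2983/199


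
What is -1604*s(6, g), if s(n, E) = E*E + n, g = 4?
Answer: -35288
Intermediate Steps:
s(n, E) = n + E² (s(n, E) = E² + n = n + E²)
-1604*s(6, g) = -1604*(6 + 4²) = -1604*(6 + 16) = -1604*22 = -35288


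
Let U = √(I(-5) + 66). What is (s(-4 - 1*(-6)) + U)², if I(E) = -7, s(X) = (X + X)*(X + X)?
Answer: (16 + √59)² ≈ 560.80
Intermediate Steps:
s(X) = 4*X² (s(X) = (2*X)*(2*X) = 4*X²)
U = √59 (U = √(-7 + 66) = √59 ≈ 7.6811)
(s(-4 - 1*(-6)) + U)² = (4*(-4 - 1*(-6))² + √59)² = (4*(-4 + 6)² + √59)² = (4*2² + √59)² = (4*4 + √59)² = (16 + √59)²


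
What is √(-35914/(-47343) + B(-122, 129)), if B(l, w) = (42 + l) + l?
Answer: 2*I*√112763593149/47343 ≈ 14.186*I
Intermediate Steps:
B(l, w) = 42 + 2*l
√(-35914/(-47343) + B(-122, 129)) = √(-35914/(-47343) + (42 + 2*(-122))) = √(-35914*(-1/47343) + (42 - 244)) = √(35914/47343 - 202) = √(-9527372/47343) = 2*I*√112763593149/47343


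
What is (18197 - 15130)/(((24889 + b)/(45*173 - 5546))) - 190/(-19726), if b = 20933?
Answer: 9676243187/64563198 ≈ 149.87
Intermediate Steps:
(18197 - 15130)/(((24889 + b)/(45*173 - 5546))) - 190/(-19726) = (18197 - 15130)/(((24889 + 20933)/(45*173 - 5546))) - 190/(-19726) = 3067/((45822/(7785 - 5546))) - 190*(-1/19726) = 3067/((45822/2239)) + 95/9863 = 3067/((45822*(1/2239))) + 95/9863 = 3067/(45822/2239) + 95/9863 = 3067*(2239/45822) + 95/9863 = 6867013/45822 + 95/9863 = 9676243187/64563198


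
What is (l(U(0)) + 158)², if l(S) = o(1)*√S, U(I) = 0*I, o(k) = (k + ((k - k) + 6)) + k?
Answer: 24964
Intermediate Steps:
o(k) = 6 + 2*k (o(k) = (k + (0 + 6)) + k = (k + 6) + k = (6 + k) + k = 6 + 2*k)
U(I) = 0
l(S) = 8*√S (l(S) = (6 + 2*1)*√S = (6 + 2)*√S = 8*√S)
(l(U(0)) + 158)² = (8*√0 + 158)² = (8*0 + 158)² = (0 + 158)² = 158² = 24964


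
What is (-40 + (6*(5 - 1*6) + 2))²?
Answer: 1936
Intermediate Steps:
(-40 + (6*(5 - 1*6) + 2))² = (-40 + (6*(5 - 6) + 2))² = (-40 + (6*(-1) + 2))² = (-40 + (-6 + 2))² = (-40 - 4)² = (-44)² = 1936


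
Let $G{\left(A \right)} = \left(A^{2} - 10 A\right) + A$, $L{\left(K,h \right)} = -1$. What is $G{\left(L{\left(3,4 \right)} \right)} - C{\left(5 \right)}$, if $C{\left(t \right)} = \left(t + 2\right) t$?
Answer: $-25$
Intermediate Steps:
$G{\left(A \right)} = A^{2} - 9 A$
$C{\left(t \right)} = t \left(2 + t\right)$ ($C{\left(t \right)} = \left(2 + t\right) t = t \left(2 + t\right)$)
$G{\left(L{\left(3,4 \right)} \right)} - C{\left(5 \right)} = - (-9 - 1) - 5 \left(2 + 5\right) = \left(-1\right) \left(-10\right) - 5 \cdot 7 = 10 - 35 = -25$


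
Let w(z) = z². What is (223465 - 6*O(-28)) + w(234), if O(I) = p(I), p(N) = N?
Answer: 278389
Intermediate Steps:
O(I) = I
(223465 - 6*O(-28)) + w(234) = (223465 - 6*(-28)) + 234² = (223465 + 168) + 54756 = 223633 + 54756 = 278389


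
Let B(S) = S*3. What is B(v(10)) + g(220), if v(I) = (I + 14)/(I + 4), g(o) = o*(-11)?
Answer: -16904/7 ≈ -2414.9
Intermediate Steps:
g(o) = -11*o
v(I) = (14 + I)/(4 + I)
B(S) = 3*S
B(v(10)) + g(220) = 3*((14 + 10)/(4 + 10)) - 11*220 = 3*(24/14) - 2420 = 3*((1/14)*24) - 2420 = 3*(12/7) - 2420 = 36/7 - 2420 = -16904/7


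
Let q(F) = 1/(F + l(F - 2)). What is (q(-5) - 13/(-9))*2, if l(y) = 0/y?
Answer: 112/45 ≈ 2.4889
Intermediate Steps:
l(y) = 0
q(F) = 1/F (q(F) = 1/(F + 0) = 1/F)
(q(-5) - 13/(-9))*2 = (1/(-5) - 13/(-9))*2 = (-⅕ - 13*(-⅑))*2 = (-⅕ + 13/9)*2 = (56/45)*2 = 112/45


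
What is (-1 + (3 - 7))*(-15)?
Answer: 75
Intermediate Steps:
(-1 + (3 - 7))*(-15) = (-1 - 4)*(-15) = -5*(-15) = 75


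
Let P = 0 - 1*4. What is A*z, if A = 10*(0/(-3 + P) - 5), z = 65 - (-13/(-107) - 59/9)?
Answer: -3439550/963 ≈ -3571.7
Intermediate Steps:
P = -4 (P = 0 - 4 = -4)
z = 68791/963 (z = 65 - (-13*(-1/107) - 59*⅑) = 65 - (13/107 - 59/9) = 65 - 1*(-6196/963) = 65 + 6196/963 = 68791/963 ≈ 71.434)
A = -50 (A = 10*(0/(-3 - 4) - 5) = 10*(0/(-7) - 5) = 10*(0*(-⅐) - 5) = 10*(0 - 5) = 10*(-5) = -50)
A*z = -50*68791/963 = -3439550/963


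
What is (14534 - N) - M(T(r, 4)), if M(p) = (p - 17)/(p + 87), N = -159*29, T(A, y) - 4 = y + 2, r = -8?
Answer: 1857072/97 ≈ 19145.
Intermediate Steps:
T(A, y) = 6 + y (T(A, y) = 4 + (y + 2) = 4 + (2 + y) = 6 + y)
N = -4611
M(p) = (-17 + p)/(87 + p)
(14534 - N) - M(T(r, 4)) = (14534 - 1*(-4611)) - (-17 + (6 + 4))/(87 + (6 + 4)) = (14534 + 4611) - (-17 + 10)/(87 + 10) = 19145 - (-7)/97 = 19145 - 1*(-7/97) = 19145 + 7/97 = 1857072/97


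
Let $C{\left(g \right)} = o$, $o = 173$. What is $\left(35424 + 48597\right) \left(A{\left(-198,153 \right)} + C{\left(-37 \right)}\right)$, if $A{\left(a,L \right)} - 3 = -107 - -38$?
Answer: $8990247$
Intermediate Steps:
$A{\left(a,L \right)} = -66$ ($A{\left(a,L \right)} = 3 - 69 = -66$)
$C{\left(g \right)} = 173$
$\left(35424 + 48597\right) \left(A{\left(-198,153 \right)} + C{\left(-37 \right)}\right) = \left(35424 + 48597\right) \left(-66 + 173\right) = 84021 \cdot 107 = 8990247$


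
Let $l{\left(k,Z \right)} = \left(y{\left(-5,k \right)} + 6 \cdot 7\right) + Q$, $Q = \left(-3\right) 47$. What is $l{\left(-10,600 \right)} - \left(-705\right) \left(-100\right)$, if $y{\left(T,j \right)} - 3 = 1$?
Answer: $-70595$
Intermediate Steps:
$y{\left(T,j \right)} = 4$ ($y{\left(T,j \right)} = 3 + 1 = 4$)
$Q = -141$
$l{\left(k,Z \right)} = -95$ ($l{\left(k,Z \right)} = \left(4 + 6 \cdot 7\right) - 141 = \left(4 + 42\right) - 141 = 46 - 141 = -95$)
$l{\left(-10,600 \right)} - \left(-705\right) \left(-100\right) = -95 - \left(-705\right) \left(-100\right) = -95 - 70500 = -70595$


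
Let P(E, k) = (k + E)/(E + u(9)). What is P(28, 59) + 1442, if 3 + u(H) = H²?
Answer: 152939/106 ≈ 1442.8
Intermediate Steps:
u(H) = -3 + H²
P(E, k) = (E + k)/(78 + E) (P(E, k) = (k + E)/(E + (-3 + 9²)) = (E + k)/(E + (-3 + 81)) = (E + k)/(E + 78) = (E + k)/(78 + E))
P(28, 59) + 1442 = (28 + 59)/(78 + 28) + 1442 = 87/106 + 1442 = 152939/106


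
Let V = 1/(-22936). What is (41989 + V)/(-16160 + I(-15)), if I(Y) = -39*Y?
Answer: -963059703/357228200 ≈ -2.6959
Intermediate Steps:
V = -1/22936 ≈ -4.3600e-5
(41989 + V)/(-16160 + I(-15)) = (41989 - 1/22936)/(-16160 - 39*(-15)) = 963059703/(22936*(-16160 + 585)) = (963059703/22936)/(-15575) = (963059703/22936)*(-1/15575) = -963059703/357228200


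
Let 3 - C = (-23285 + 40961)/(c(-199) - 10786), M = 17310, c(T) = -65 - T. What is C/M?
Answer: 2068/7682755 ≈ 0.00026917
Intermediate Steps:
C = 12408/2663 (C = 3 - (-23285 + 40961)/((-65 - 1*(-199)) - 10786) = 3 - 17676/((-65 + 199) - 10786) = 3 - 17676/(134 - 10786) = 3 - 17676/(-10652) = 3 - 17676*(-1)/10652 = 3 - 1*(-4419/2663) = 3 + 4419/2663 = 12408/2663 ≈ 4.6594)
C/M = (12408/2663)/17310 = (12408/2663)*(1/17310) = 2068/7682755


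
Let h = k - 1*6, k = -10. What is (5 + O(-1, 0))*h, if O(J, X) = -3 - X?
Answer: -32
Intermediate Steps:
h = -16 (h = -10 - 1*6 = -10 - 6 = -16)
(5 + O(-1, 0))*h = (5 + (-3 - 1*0))*(-16) = (5 + (-3 + 0))*(-16) = (5 - 3)*(-16) = 2*(-16) = -32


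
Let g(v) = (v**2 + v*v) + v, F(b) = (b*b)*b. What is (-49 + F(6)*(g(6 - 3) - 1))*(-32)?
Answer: -136672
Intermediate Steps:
F(b) = b**3 (F(b) = b**2*b = b**3)
g(v) = v + 2*v**2 (g(v) = (v**2 + v**2) + v = 2*v**2 + v = v + 2*v**2)
(-49 + F(6)*(g(6 - 3) - 1))*(-32) = (-49 + 6**3*((6 - 3)*(1 + 2*(6 - 3)) - 1))*(-32) = (-49 + 216*(3*(1 + 2*3) - 1))*(-32) = (-49 + 216*(3*(1 + 6) - 1))*(-32) = (-49 + 216*(3*7 - 1))*(-32) = (-49 + 216*(21 - 1))*(-32) = (-49 + 216*20)*(-32) = (-49 + 4320)*(-32) = 4271*(-32) = -136672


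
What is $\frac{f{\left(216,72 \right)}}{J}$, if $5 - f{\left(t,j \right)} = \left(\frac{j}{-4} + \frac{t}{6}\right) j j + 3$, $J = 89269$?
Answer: $- \frac{93310}{89269} \approx -1.0453$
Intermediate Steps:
$f{\left(t,j \right)} = 2 - j^{2} \left(- \frac{j}{4} + \frac{t}{6}\right)$ ($f{\left(t,j \right)} = 5 - \left(\left(\frac{j}{-4} + \frac{t}{6}\right) j j + 3\right) = 5 - \left(\left(j \left(- \frac{1}{4}\right) + t \frac{1}{6}\right) j j + 3\right) = 5 - \left(\left(- \frac{j}{4} + \frac{t}{6}\right) j j + 3\right) = 5 - \left(j \left(- \frac{j}{4} + \frac{t}{6}\right) j + 3\right) = 5 - \left(j^{2} \left(- \frac{j}{4} + \frac{t}{6}\right) + 3\right) = 5 - \left(3 + j^{2} \left(- \frac{j}{4} + \frac{t}{6}\right)\right) = 2 - j^{2} \left(- \frac{j}{4} + \frac{t}{6}\right)$)
$\frac{f{\left(216,72 \right)}}{J} = \frac{2 + \frac{72^{3}}{4} - 36 \cdot 72^{2}}{89269} = \left(2 + \frac{1}{4} \cdot 373248 - 36 \cdot 5184\right) \frac{1}{89269} = \left(2 + 93312 - 186624\right) \frac{1}{89269} = \left(-93310\right) \frac{1}{89269} = - \frac{93310}{89269}$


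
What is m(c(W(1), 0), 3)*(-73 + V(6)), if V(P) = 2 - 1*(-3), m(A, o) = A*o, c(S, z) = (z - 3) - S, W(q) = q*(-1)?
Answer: 408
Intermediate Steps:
W(q) = -q
c(S, z) = -3 + z - S (c(S, z) = (-3 + z) - S = -3 + z - S)
V(P) = 5 (V(P) = 2 + 3 = 5)
m(c(W(1), 0), 3)*(-73 + V(6)) = ((-3 + 0 - (-1))*3)*(-73 + 5) = ((-3 + 0 - 1*(-1))*3)*(-68) = ((-3 + 0 + 1)*3)*(-68) = -2*3*(-68) = -6*(-68) = 408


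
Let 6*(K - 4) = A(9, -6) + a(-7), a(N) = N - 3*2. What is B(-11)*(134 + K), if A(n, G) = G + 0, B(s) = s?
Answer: -8899/6 ≈ -1483.2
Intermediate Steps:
a(N) = -6 + N (a(N) = N - 6 = -6 + N)
A(n, G) = G
K = 5/6 (K = 4 + (-6 + (-6 - 7))/6 = 4 + (-6 - 13)/6 = 4 + (1/6)*(-19) = 4 - 19/6 = 5/6 ≈ 0.83333)
B(-11)*(134 + K) = -11*(134 + 5/6) = -11*809/6 = -8899/6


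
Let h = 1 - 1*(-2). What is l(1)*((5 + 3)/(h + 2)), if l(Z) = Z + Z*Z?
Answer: 16/5 ≈ 3.2000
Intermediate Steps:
h = 3 (h = 1 + 2 = 3)
l(Z) = Z + Z²
l(1)*((5 + 3)/(h + 2)) = (1*(1 + 1))*((5 + 3)/(3 + 2)) = (1*2)*(8/5) = 2*(8*(⅕)) = 2*(8/5) = 16/5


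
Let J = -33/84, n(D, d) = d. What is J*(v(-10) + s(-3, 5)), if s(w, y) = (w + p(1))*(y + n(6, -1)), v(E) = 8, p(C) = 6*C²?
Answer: -55/7 ≈ -7.8571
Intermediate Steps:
J = -11/28 (J = -33*1/84 = -11/28 ≈ -0.39286)
s(w, y) = (-1 + y)*(6 + w) (s(w, y) = (w + 6*1²)*(y - 1) = (w + 6*1)*(-1 + y) = (w + 6)*(-1 + y) = (6 + w)*(-1 + y) = (-1 + y)*(6 + w))
J*(v(-10) + s(-3, 5)) = -11*(8 + (-6 - 1*(-3) + 6*5 - 3*5))/28 = -11*(8 + (-6 + 3 + 30 - 15))/28 = -11*(8 + 12)/28 = -11/28*20 = -55/7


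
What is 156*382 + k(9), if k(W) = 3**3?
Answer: 59619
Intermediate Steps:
k(W) = 27
156*382 + k(9) = 156*382 + 27 = 59592 + 27 = 59619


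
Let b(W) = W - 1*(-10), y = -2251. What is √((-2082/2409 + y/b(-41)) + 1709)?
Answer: 4*√68966330323/24893 ≈ 42.199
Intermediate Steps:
b(W) = 10 + W (b(W) = W + 10 = 10 + W)
√((-2082/2409 + y/b(-41)) + 1709) = √((-2082/2409 - 2251/(10 - 41)) + 1709) = √((-2082*1/2409 - 2251/(-31)) + 1709) = √((-694/803 - 2251*(-1/31)) + 1709) = √((-694/803 + 2251/31) + 1709) = √(1786039/24893 + 1709) = √(44328176/24893) = 4*√68966330323/24893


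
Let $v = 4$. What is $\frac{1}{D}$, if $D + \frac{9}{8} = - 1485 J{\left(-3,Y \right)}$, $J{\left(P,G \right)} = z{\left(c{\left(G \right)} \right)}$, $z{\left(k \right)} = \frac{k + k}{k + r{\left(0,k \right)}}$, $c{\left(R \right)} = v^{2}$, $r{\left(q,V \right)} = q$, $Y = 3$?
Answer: $- \frac{8}{23769} \approx -0.00033657$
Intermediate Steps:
$c{\left(R \right)} = 16$ ($c{\left(R \right)} = 4^{2} = 16$)
$z{\left(k \right)} = 2$ ($z{\left(k \right)} = \frac{k + k}{k + 0} = \frac{2 k}{k} = 2$)
$J{\left(P,G \right)} = 2$
$D = - \frac{23769}{8}$ ($D = - \frac{9}{8} - 2970 = - \frac{23769}{8} \approx -2971.1$)
$\frac{1}{D} = \frac{1}{- \frac{23769}{8}} = - \frac{8}{23769}$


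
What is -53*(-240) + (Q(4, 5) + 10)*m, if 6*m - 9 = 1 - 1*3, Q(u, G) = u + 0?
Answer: 38209/3 ≈ 12736.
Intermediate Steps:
Q(u, G) = u
m = 7/6 (m = 3/2 + (1 - 1*3)/6 = 3/2 + (1 - 3)/6 = 3/2 + (⅙)*(-2) = 3/2 - ⅓ = 7/6 ≈ 1.1667)
-53*(-240) + (Q(4, 5) + 10)*m = -53*(-240) + (4 + 10)*(7/6) = 12720 + 14*(7/6) = 12720 + 49/3 = 38209/3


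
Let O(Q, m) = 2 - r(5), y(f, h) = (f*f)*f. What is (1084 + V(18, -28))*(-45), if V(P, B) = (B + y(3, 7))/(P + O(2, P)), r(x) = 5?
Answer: -48777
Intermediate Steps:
y(f, h) = f**3 (y(f, h) = f**2*f = f**3)
O(Q, m) = -3 (O(Q, m) = 2 - 1*5 = 2 - 5 = -3)
V(P, B) = (27 + B)/(-3 + P) (V(P, B) = (B + 3**3)/(P - 3) = (B + 27)/(-3 + P) = (27 + B)/(-3 + P))
(1084 + V(18, -28))*(-45) = (1084 + (27 - 28)/(-3 + 18))*(-45) = (1084 - 1/15)*(-45) = (16259/15)*(-45) = -48777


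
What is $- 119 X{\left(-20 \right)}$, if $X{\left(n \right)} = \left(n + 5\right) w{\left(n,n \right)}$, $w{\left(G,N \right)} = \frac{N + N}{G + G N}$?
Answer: $- \frac{3570}{19} \approx -187.89$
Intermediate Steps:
$w{\left(G,N \right)} = \frac{2 N}{G + G N}$
$X{\left(n \right)} = \frac{2 \left(5 + n\right)}{1 + n}$ ($X{\left(n \right)} = \left(n + 5\right) \frac{2 n}{n \left(1 + n\right)} = \left(5 + n\right) \frac{2}{1 + n} = \frac{2 \left(5 + n\right)}{1 + n}$)
$- 119 X{\left(-20 \right)} = - 119 \frac{2 \left(5 - 20\right)}{1 - 20} = - 119 \cdot 2 \frac{1}{-19} \left(-15\right) = - 119 \cdot 2 \left(- \frac{1}{19}\right) \left(-15\right) = \left(-119\right) \frac{30}{19} = - \frac{3570}{19}$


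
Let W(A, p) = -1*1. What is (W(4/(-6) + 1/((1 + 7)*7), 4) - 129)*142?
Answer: -18460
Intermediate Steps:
W(A, p) = -1
(W(4/(-6) + 1/((1 + 7)*7), 4) - 129)*142 = (-1 - 129)*142 = -130*142 = -18460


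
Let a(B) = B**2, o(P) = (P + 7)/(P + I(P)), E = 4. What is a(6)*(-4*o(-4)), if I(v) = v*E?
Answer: 108/5 ≈ 21.600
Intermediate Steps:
I(v) = 4*v (I(v) = v*4 = 4*v)
o(P) = (7 + P)/(5*P) (o(P) = (P + 7)/(P + 4*P) = (7 + P)/((5*P)) = (7 + P)*(1/(5*P)) = (7 + P)/(5*P))
a(6)*(-4*o(-4)) = 6**2*(-4*(7 - 4)/(5*(-4))) = 36*(-4*(-1)*3/(5*4)) = 36*(-4*(-3/20)) = 36*(3/5) = 108/5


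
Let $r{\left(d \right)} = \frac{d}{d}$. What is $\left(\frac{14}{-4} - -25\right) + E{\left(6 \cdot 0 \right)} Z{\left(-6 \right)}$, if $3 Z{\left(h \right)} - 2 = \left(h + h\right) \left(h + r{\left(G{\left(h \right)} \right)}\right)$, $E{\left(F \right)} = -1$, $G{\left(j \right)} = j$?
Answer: $\frac{5}{6} \approx 0.83333$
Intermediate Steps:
$r{\left(d \right)} = 1$
$Z{\left(h \right)} = \frac{2}{3} + \frac{2 h \left(1 + h\right)}{3}$ ($Z{\left(h \right)} = \frac{2}{3} + \frac{\left(h + h\right) \left(h + 1\right)}{3} = \frac{2}{3} + \frac{2 h \left(1 + h\right)}{3}$)
$\left(\frac{14}{-4} - -25\right) + E{\left(6 \cdot 0 \right)} Z{\left(-6 \right)} = \left(\frac{14}{-4} - -25\right) - \left(\frac{2}{3} + \frac{2}{3} \left(-6\right) + \frac{2 \left(-6\right)^{2}}{3}\right) = \left(14 \left(- \frac{1}{4}\right) + 25\right) - \left(\frac{2}{3} - 4 + \frac{2}{3} \cdot 36\right) = \left(- \frac{7}{2} + 25\right) - \left(\frac{2}{3} - 4 + 24\right) = \frac{43}{2} - \frac{62}{3} = \frac{5}{6}$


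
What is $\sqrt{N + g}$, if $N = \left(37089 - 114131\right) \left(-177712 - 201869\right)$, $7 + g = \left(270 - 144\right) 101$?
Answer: $\sqrt{29243692121} \approx 1.7101 \cdot 10^{5}$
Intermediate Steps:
$g = 12719$ ($g = -7 + \left(270 - 144\right) 101 = -7 + 126 \cdot 101 = -7 + 12726 = 12719$)
$N = 29243679402$ ($N = \left(-77042\right) \left(-379581\right) = 29243679402$)
$\sqrt{N + g} = \sqrt{29243679402 + 12719} = \sqrt{29243692121}$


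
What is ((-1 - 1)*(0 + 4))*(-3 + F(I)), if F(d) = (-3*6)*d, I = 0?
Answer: 24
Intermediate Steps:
F(d) = -18*d
((-1 - 1)*(0 + 4))*(-3 + F(I)) = ((-1 - 1)*(0 + 4))*(-3 - 18*0) = (-2*4)*(-3 + 0) = -8*(-3) = 24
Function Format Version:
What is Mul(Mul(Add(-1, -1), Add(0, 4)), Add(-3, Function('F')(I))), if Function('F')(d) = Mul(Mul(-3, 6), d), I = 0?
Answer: 24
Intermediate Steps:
Function('F')(d) = Mul(-18, d)
Mul(Mul(Add(-1, -1), Add(0, 4)), Add(-3, Function('F')(I))) = Mul(Mul(Add(-1, -1), Add(0, 4)), Add(-3, Mul(-18, 0))) = Mul(Mul(-2, 4), Add(-3, 0)) = Mul(-8, -3) = 24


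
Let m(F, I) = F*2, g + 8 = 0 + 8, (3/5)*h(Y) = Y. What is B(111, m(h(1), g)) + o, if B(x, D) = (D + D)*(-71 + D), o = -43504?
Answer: -395596/9 ≈ -43955.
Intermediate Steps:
h(Y) = 5*Y/3
g = 0 (g = -8 + (0 + 8) = -8 + 8 = 0)
m(F, I) = 2*F
B(x, D) = 2*D*(-71 + D) (B(x, D) = (2*D)*(-71 + D) = 2*D*(-71 + D))
B(111, m(h(1), g)) + o = 2*(2*((5/3)*1))*(-71 + 2*((5/3)*1)) - 43504 = 2*(2*(5/3))*(-71 + 2*(5/3)) - 43504 = 2*(10/3)*(-71 + 10/3) - 43504 = 2*(10/3)*(-203/3) - 43504 = -4060/9 - 43504 = -395596/9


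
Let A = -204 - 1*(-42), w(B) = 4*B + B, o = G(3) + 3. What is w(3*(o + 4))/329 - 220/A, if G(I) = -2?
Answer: 42265/26649 ≈ 1.5860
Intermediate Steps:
o = 1 (o = -2 + 3 = 1)
w(B) = 5*B
A = -162 (A = -204 + 42 = -162)
w(3*(o + 4))/329 - 220/A = (5*(3*(1 + 4)))/329 - 220/(-162) = (5*(3*5))*(1/329) - 220*(-1/162) = (5*15)*(1/329) + 110/81 = 75*(1/329) + 110/81 = 75/329 + 110/81 = 42265/26649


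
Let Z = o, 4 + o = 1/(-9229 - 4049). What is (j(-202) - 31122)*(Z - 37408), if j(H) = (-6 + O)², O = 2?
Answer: 7726054419961/6639 ≈ 1.1637e+9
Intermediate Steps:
j(H) = 16 (j(H) = (-6 + 2)² = (-4)² = 16)
o = -53113/13278 (o = -4 + 1/(-9229 - 4049) = -4 + 1/(-13278) = -4 - 1/13278 = -53113/13278 ≈ -4.0001)
Z = -53113/13278 ≈ -4.0001
(j(-202) - 31122)*(Z - 37408) = (16 - 31122)*(-53113/13278 - 37408) = -31106*(-496756537/13278) = 7726054419961/6639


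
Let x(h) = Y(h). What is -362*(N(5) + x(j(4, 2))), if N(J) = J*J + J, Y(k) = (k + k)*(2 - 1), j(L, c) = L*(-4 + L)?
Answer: -10860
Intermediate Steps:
Y(k) = 2*k (Y(k) = (2*k)*1 = 2*k)
N(J) = J + J² (N(J) = J² + J = J + J²)
x(h) = 2*h
-362*(N(5) + x(j(4, 2))) = -362*(5*(1 + 5) + 2*(4*(-4 + 4))) = -362*(5*6 + 2*(4*0)) = -362*(30 + 2*0) = -362*(30 + 0) = -362*30 = -10860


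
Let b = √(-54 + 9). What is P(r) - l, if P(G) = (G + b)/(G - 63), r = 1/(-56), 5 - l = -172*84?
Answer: -51004636/3529 - 168*I*√5/3529 ≈ -14453.0 - 0.10645*I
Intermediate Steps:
b = 3*I*√5 (b = √(-45) = 3*I*√5 ≈ 6.7082*I)
l = 14453 (l = 5 - (-172)*84 = 5 - 1*(-14448) = 5 + 14448 = 14453)
r = -1/56 ≈ -0.017857
P(G) = (G + 3*I*√5)/(-63 + G) (P(G) = (G + 3*I*√5)/(G - 63) = (G + 3*I*√5)/(-63 + G))
P(r) - l = (-1/56 + 3*I*√5)/(-63 - 1/56) - 1*14453 = (-1/56 + 3*I*√5)/(-3529/56) - 14453 = -56*(-1/56 + 3*I*√5)/3529 - 14453 = (1/3529 - 168*I*√5/3529) - 14453 = -51004636/3529 - 168*I*√5/3529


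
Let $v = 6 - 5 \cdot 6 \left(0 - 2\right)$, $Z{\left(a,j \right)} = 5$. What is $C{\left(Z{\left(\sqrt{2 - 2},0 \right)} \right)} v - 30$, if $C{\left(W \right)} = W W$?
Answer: $1620$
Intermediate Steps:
$C{\left(W \right)} = W^{2}$
$v = 66$ ($v = 6 - 5 \cdot 6 \left(-2\right) = 6 - -60 = 6 + 60 = 66$)
$C{\left(Z{\left(\sqrt{2 - 2},0 \right)} \right)} v - 30 = 5^{2} \cdot 66 - 30 = 25 \cdot 66 - 30 = 1650 - 30 = 1620$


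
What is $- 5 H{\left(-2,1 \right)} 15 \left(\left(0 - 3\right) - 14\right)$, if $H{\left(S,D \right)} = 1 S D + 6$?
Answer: $5100$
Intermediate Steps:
$H{\left(S,D \right)} = 6 + D S$ ($H{\left(S,D \right)} = S D + 6 = D S + 6 = 6 + D S$)
$- 5 H{\left(-2,1 \right)} 15 \left(\left(0 - 3\right) - 14\right) = - 5 \left(6 + 1 \left(-2\right)\right) 15 \left(\left(0 - 3\right) - 14\right) = - 5 \left(6 - 2\right) 15 \left(-3 - 14\right) = \left(-5\right) 4 \cdot 15 \left(-17\right) = \left(-20\right) 15 \left(-17\right) = \left(-300\right) \left(-17\right) = 5100$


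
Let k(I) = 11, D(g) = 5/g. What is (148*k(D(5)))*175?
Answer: 284900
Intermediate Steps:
(148*k(D(5)))*175 = (148*11)*175 = 1628*175 = 284900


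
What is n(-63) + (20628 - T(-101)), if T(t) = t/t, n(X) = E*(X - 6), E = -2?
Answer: 20765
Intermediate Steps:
n(X) = 12 - 2*X (n(X) = -2*(X - 6) = -2*(-6 + X) = 12 - 2*X)
T(t) = 1
n(-63) + (20628 - T(-101)) = (12 - 2*(-63)) + (20628 - 1*1) = (12 + 126) + (20628 - 1) = 138 + 20627 = 20765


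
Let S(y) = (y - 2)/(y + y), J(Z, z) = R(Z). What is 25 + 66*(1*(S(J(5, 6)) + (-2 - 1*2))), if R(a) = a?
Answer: -1096/5 ≈ -219.20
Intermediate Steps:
J(Z, z) = Z
S(y) = (-2 + y)/(2*y) (S(y) = (-2 + y)/((2*y)) = (-2 + y)*(1/(2*y)) = (-2 + y)/(2*y))
25 + 66*(1*(S(J(5, 6)) + (-2 - 1*2))) = 25 + 66*(1*((1/2)*(-2 + 5)/5 + (-2 - 1*2))) = 25 + 66*(1*((1/2)*(1/5)*3 + (-2 - 2))) = 25 + 66*(1*(3/10 - 4)) = 25 + 66*(1*(-37/10)) = 25 + 66*(-37/10) = 25 - 1221/5 = -1096/5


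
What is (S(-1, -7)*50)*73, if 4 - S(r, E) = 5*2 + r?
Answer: -18250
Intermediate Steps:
S(r, E) = -6 - r (S(r, E) = 4 - (5*2 + r) = 4 - (10 + r) = 4 + (-10 - r) = -6 - r)
(S(-1, -7)*50)*73 = ((-6 - 1*(-1))*50)*73 = ((-6 + 1)*50)*73 = -5*50*73 = -250*73 = -18250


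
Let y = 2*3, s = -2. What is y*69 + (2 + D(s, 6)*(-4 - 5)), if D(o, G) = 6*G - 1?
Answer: 101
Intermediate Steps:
D(o, G) = -1 + 6*G
y = 6
y*69 + (2 + D(s, 6)*(-4 - 5)) = 6*69 + (2 + (-1 + 6*6)*(-4 - 5)) = 414 + (2 + (-1 + 36)*(-9)) = 414 + (2 + 35*(-9)) = 414 + (2 - 315) = 414 - 313 = 101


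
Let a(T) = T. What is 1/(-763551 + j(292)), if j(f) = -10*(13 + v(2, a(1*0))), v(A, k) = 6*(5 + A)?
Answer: -1/764101 ≈ -1.3087e-6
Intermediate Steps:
v(A, k) = 30 + 6*A
j(f) = -550 (j(f) = -10*(13 + (30 + 6*2)) = -10*(13 + (30 + 12)) = -10*(13 + 42) = -10*55 = -550)
1/(-763551 + j(292)) = 1/(-763551 - 550) = 1/(-764101) = -1/764101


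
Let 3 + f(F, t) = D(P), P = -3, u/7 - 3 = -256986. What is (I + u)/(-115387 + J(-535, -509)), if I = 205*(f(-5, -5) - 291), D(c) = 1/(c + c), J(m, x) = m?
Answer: 11155111/695532 ≈ 16.038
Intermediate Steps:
u = -1798881 (u = 21 + 7*(-256986) = 21 - 1798902 = -1798881)
D(c) = 1/(2*c)
f(F, t) = -19/6 (f(F, t) = -3 + (1/2)/(-3) = -3 + (1/2)*(-1/3) = -3 - 1/6 = -19/6)
I = -361825/6 (I = 205*(-19/6 - 291) = 205*(-1765/6) = -361825/6 ≈ -60304.)
(I + u)/(-115387 + J(-535, -509)) = (-361825/6 - 1798881)/(-115387 - 535) = -11155111/6/(-115922) = -11155111/6*(-1/115922) = 11155111/695532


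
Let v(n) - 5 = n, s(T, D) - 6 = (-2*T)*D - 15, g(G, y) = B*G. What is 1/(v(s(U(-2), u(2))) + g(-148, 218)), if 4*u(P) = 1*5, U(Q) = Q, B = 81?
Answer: -1/11987 ≈ -8.3424e-5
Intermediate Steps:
g(G, y) = 81*G
u(P) = 5/4 (u(P) = (1*5)/4 = (1/4)*5 = 5/4)
s(T, D) = -9 - 2*D*T (s(T, D) = 6 + ((-2*T)*D - 15) = 6 + (-2*D*T - 15) = 6 + (-15 - 2*D*T) = -9 - 2*D*T)
v(n) = 5 + n
1/(v(s(U(-2), u(2))) + g(-148, 218)) = 1/((5 + (-9 - 2*5/4*(-2))) + 81*(-148)) = 1/((5 + (-9 + 5)) - 11988) = 1/((5 - 4) - 11988) = 1/(1 - 11988) = 1/(-11987) = -1/11987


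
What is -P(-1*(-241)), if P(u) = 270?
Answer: -270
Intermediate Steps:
-P(-1*(-241)) = -1*270 = -270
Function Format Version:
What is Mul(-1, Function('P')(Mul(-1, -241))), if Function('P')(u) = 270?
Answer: -270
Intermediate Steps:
Mul(-1, Function('P')(Mul(-1, -241))) = Mul(-1, 270) = -270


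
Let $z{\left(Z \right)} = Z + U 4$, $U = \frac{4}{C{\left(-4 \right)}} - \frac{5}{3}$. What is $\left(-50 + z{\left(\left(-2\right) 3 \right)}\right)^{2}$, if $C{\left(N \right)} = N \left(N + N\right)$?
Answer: $\frac{139129}{36} \approx 3864.7$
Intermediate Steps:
$C{\left(N \right)} = 2 N^{2}$ ($C{\left(N \right)} = N 2 N = 2 N^{2}$)
$U = - \frac{37}{24}$ ($U = \frac{4}{2 \left(-4\right)^{2}} - \frac{5}{3} = \frac{4}{2 \cdot 16} - \frac{5}{3} = \frac{4}{32} - \frac{5}{3} = 4 \cdot \frac{1}{32} - \frac{5}{3} = \frac{1}{8} - \frac{5}{3} = - \frac{37}{24} \approx -1.5417$)
$z{\left(Z \right)} = - \frac{37}{6} + Z$ ($z{\left(Z \right)} = Z - \frac{37}{6} = - \frac{37}{6} + Z$)
$\left(-50 + z{\left(\left(-2\right) 3 \right)}\right)^{2} = \left(-50 - \frac{73}{6}\right)^{2} = \left(- \frac{373}{6}\right)^{2} = \frac{139129}{36}$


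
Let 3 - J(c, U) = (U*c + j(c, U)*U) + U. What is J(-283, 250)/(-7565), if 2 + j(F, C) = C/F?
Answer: -20156349/2140895 ≈ -9.4149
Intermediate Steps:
j(F, C) = -2 + C/F
J(c, U) = 3 - U - U*c - U*(-2 + U/c) (J(c, U) = 3 - ((U*c + (-2 + U/c)*U) + U) = 3 - ((U*c + U*(-2 + U/c)) + U) = 3 - (U + U*c + U*(-2 + U/c)) = 3 + (-U - U*c - U*(-2 + U/c)) = 3 - U - U*c - U*(-2 + U/c))
J(-283, 250)/(-7565) = (3 + 250 - 1*250*(-283) - 1*250²/(-283))/(-7565) = (3 + 250 + 70750 - 1*62500*(-1/283))*(-1/7565) = (3 + 250 + 70750 + 62500/283)*(-1/7565) = (20156349/283)*(-1/7565) = -20156349/2140895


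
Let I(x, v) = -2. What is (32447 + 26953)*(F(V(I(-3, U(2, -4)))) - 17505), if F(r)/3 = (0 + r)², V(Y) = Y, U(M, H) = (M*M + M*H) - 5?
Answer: -1039084200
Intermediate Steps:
U(M, H) = -5 + M² + H*M (U(M, H) = (M² + H*M) - 5 = -5 + M² + H*M)
F(r) = 3*r² (F(r) = 3*(0 + r)² = 3*r²)
(32447 + 26953)*(F(V(I(-3, U(2, -4)))) - 17505) = (32447 + 26953)*(3*(-2)² - 17505) = 59400*(3*4 - 17505) = 59400*(12 - 17505) = 59400*(-17493) = -1039084200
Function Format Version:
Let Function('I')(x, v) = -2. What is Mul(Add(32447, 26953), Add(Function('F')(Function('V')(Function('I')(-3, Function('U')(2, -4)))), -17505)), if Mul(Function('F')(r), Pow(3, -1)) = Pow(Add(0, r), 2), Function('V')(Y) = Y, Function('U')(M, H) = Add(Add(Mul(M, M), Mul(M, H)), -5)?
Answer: -1039084200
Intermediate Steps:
Function('U')(M, H) = Add(-5, Pow(M, 2), Mul(H, M)) (Function('U')(M, H) = Add(Add(Pow(M, 2), Mul(H, M)), -5) = Add(-5, Pow(M, 2), Mul(H, M)))
Function('F')(r) = Mul(3, Pow(r, 2)) (Function('F')(r) = Mul(3, Pow(Add(0, r), 2)) = Mul(3, Pow(r, 2)))
Mul(Add(32447, 26953), Add(Function('F')(Function('V')(Function('I')(-3, Function('U')(2, -4)))), -17505)) = Mul(Add(32447, 26953), Add(Mul(3, Pow(-2, 2)), -17505)) = Mul(59400, Add(Mul(3, 4), -17505)) = Mul(59400, Add(12, -17505)) = Mul(59400, -17493) = -1039084200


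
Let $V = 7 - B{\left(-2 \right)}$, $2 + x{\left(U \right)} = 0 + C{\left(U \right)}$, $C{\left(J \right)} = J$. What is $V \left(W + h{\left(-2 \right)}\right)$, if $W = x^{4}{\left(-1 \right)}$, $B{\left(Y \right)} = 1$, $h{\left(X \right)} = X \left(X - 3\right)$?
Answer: $546$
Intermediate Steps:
$x{\left(U \right)} = -2 + U$ ($x{\left(U \right)} = -2 + \left(0 + U\right) = -2 + U$)
$h{\left(X \right)} = X \left(-3 + X\right)$
$V = 6$ ($V = 7 - 1 = 6$)
$W = 81$ ($W = \left(-2 - 1\right)^{4} = \left(-3\right)^{4} = 81$)
$V \left(W + h{\left(-2 \right)}\right) = 6 \left(81 - 2 \left(-3 - 2\right)\right) = 6 \left(81 - -10\right) = 6 \left(81 + 10\right) = 6 \cdot 91 = 546$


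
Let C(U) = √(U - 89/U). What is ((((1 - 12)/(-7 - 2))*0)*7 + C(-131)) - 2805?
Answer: -2805 + 4*I*√139777/131 ≈ -2805.0 + 11.416*I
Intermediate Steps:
((((1 - 12)/(-7 - 2))*0)*7 + C(-131)) - 2805 = ((((1 - 12)/(-7 - 2))*0)*7 + √(-131 - 89/(-131))) - 2805 = ((-11/(-9)*0)*7 + √(-131 - 89*(-1/131))) - 2805 = ((-11*(-⅑)*0)*7 + √(-131 + 89/131)) - 2805 = (((11/9)*0)*7 + √(-17072/131)) - 2805 = (0*7 + 4*I*√139777/131) - 2805 = (0 + 4*I*√139777/131) - 2805 = 4*I*√139777/131 - 2805 = -2805 + 4*I*√139777/131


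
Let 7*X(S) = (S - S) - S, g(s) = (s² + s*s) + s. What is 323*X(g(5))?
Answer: -17765/7 ≈ -2537.9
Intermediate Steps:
g(s) = s + 2*s² (g(s) = (s² + s²) + s = 2*s² + s = s + 2*s²)
X(S) = -S/7 (X(S) = ((S - S) - S)/7 = (0 - S)/7 = (-S)/7 = -S/7)
323*X(g(5)) = 323*(-5*(1 + 2*5)/7) = 323*(-5*(1 + 10)/7) = 323*(-5*11/7) = 323*(-⅐*55) = 323*(-55/7) = -17765/7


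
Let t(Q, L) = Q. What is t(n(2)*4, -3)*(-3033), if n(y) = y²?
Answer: -48528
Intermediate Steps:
t(n(2)*4, -3)*(-3033) = (2²*4)*(-3033) = (4*4)*(-3033) = 16*(-3033) = -48528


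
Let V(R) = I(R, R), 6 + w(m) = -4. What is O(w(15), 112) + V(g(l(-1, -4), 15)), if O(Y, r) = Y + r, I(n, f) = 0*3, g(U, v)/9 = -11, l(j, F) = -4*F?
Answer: 102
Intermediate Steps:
w(m) = -10 (w(m) = -6 - 4 = -10)
g(U, v) = -99 (g(U, v) = 9*(-11) = -99)
I(n, f) = 0
V(R) = 0
O(w(15), 112) + V(g(l(-1, -4), 15)) = (-10 + 112) + 0 = 102 + 0 = 102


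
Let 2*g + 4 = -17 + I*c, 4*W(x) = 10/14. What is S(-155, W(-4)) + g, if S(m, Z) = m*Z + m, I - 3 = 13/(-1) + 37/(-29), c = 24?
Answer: -266733/812 ≈ -328.49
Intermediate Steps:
W(x) = 5/28 (W(x) = (10/14)/4 = (10*(1/14))/4 = (1/4)*(5/7) = 5/28)
I = -327/29 (I = 3 + (13/(-1) + 37/(-29)) = 3 + (13*(-1) + 37*(-1/29)) = 3 + (-13 - 37/29) = 3 - 414/29 = -327/29 ≈ -11.276)
S(m, Z) = m + Z*m (S(m, Z) = Z*m + m = m + Z*m)
g = -8457/58 (g = -2 + (-17 - 327/29*24)/2 = -2 + (-17 - 7848/29)/2 = -2 + (1/2)*(-8341/29) = -2 - 8341/58 = -8457/58 ≈ -145.81)
S(-155, W(-4)) + g = -155*(1 + 5/28) - 8457/58 = -155*33/28 - 8457/58 = -5115/28 - 8457/58 = -266733/812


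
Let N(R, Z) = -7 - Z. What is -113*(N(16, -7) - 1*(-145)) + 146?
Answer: -16239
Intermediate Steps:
-113*(N(16, -7) - 1*(-145)) + 146 = -113*((-7 - 1*(-7)) - 1*(-145)) + 146 = -113*((-7 + 7) + 145) + 146 = -113*(0 + 145) + 146 = -113*145 + 146 = -16385 + 146 = -16239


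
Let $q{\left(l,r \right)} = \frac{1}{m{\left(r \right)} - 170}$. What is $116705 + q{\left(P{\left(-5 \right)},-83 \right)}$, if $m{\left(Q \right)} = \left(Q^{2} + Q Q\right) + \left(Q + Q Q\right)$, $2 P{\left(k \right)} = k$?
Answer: $\frac{2382415871}{20414} \approx 1.1671 \cdot 10^{5}$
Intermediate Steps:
$P{\left(k \right)} = \frac{k}{2}$
$m{\left(Q \right)} = Q + 3 Q^{2}$ ($m{\left(Q \right)} = \left(Q^{2} + Q^{2}\right) + \left(Q + Q^{2}\right) = 2 Q^{2} + \left(Q + Q^{2}\right) = Q + 3 Q^{2}$)
$q{\left(l,r \right)} = \frac{1}{-170 + r \left(1 + 3 r\right)}$ ($q{\left(l,r \right)} = \frac{1}{r \left(1 + 3 r\right) - 170} = \frac{1}{-170 + r \left(1 + 3 r\right)}$)
$116705 + q{\left(P{\left(-5 \right)},-83 \right)} = 116705 + \frac{1}{-170 - 83 \left(1 + 3 \left(-83\right)\right)} = 116705 + \frac{1}{-170 - 83 \left(1 - 249\right)} = 116705 + \frac{1}{-170 - -20584} = 116705 + \frac{1}{-170 + 20584} = 116705 + \frac{1}{20414} = \frac{2382415871}{20414}$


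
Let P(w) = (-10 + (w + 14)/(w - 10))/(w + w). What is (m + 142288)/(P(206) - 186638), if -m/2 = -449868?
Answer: -21036380512/3767848379 ≈ -5.5831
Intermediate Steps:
m = 899736 (m = -2*(-449868) = 899736)
P(w) = (-10 + (14 + w)/(-10 + w))/(2*w) (P(w) = (-10 + (14 + w)/(-10 + w))/((2*w)) = (1/(2*w))*(-10 + (14 + w)/(-10 + w)) = (-10 + (14 + w)/(-10 + w))/(2*w))
(m + 142288)/(P(206) - 186638) = (899736 + 142288)/((3/2)*(38 - 3*206)/(206*(-10 + 206)) - 186638) = 1042024/((3/2)*(1/206)*(38 - 618)/196 - 186638) = 1042024/((3/2)*(1/206)*(1/196)*(-580) - 186638) = 1042024/(-435/20188 - 186638) = 1042024/(-3767848379/20188) = 1042024*(-20188/3767848379) = -21036380512/3767848379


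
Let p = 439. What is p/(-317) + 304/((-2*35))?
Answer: -63549/11095 ≈ -5.7277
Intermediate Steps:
p/(-317) + 304/((-2*35)) = 439/(-317) + 304/((-2*35)) = 439*(-1/317) + 304/(-70) = -439/317 + 304*(-1/70) = -439/317 - 152/35 = -63549/11095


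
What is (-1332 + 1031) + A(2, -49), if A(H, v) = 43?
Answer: -258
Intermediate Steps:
(-1332 + 1031) + A(2, -49) = (-1332 + 1031) + 43 = -301 + 43 = -258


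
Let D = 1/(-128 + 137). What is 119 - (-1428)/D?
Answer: 12971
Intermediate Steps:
D = ⅑ (D = 1/9 = ⅑ ≈ 0.11111)
119 - (-1428)/D = 119 - (-1428)/⅑ = 119 - (-1428)*9 = 119 - 21*(-612) = 119 + 12852 = 12971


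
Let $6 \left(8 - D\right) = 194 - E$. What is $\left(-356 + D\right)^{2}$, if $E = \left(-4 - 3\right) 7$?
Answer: $\frac{603729}{4} \approx 1.5093 \cdot 10^{5}$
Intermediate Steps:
$E = -49$ ($E = \left(-7\right) 7 = -49$)
$D = - \frac{65}{2}$ ($D = 8 - \frac{194 - -49}{6} = 8 - \frac{194 + 49}{6} = 8 - \frac{81}{2} = - \frac{65}{2} \approx -32.5$)
$\left(-356 + D\right)^{2} = \left(-356 - \frac{65}{2}\right)^{2} = \left(- \frac{777}{2}\right)^{2} = \frac{603729}{4}$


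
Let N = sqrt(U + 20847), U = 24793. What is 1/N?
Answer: sqrt(11410)/22820 ≈ 0.0046809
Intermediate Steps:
N = 2*sqrt(11410) (N = sqrt(24793 + 20847) = sqrt(45640) = 2*sqrt(11410) ≈ 213.64)
1/N = 1/(2*sqrt(11410)) = sqrt(11410)/22820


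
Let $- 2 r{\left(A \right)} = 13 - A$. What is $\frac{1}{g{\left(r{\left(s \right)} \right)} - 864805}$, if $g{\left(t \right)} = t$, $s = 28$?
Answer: $- \frac{2}{1729595} \approx -1.1563 \cdot 10^{-6}$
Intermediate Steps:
$r{\left(A \right)} = - \frac{13}{2} + \frac{A}{2}$ ($r{\left(A \right)} = - \frac{13 - A}{2} = - \frac{13}{2} + \frac{A}{2}$)
$\frac{1}{g{\left(r{\left(s \right)} \right)} - 864805} = \frac{1}{\left(- \frac{13}{2} + \frac{1}{2} \cdot 28\right) - 864805} = \frac{1}{\left(- \frac{13}{2} + 14\right) - 864805} = \frac{1}{\frac{15}{2} - 864805} = \frac{1}{- \frac{1729595}{2}} = - \frac{2}{1729595}$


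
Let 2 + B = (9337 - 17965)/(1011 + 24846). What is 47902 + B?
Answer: 412847224/8619 ≈ 47900.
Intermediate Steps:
B = -20114/8619 (B = -2 + (9337 - 17965)/(1011 + 24846) = -2 - 8628/25857 = -2 - 8628*1/25857 = -2 - 2876/8619 = -20114/8619 ≈ -2.3337)
47902 + B = 47902 - 20114/8619 = 412847224/8619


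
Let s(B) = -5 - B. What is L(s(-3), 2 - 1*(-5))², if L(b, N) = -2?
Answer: 4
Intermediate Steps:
L(s(-3), 2 - 1*(-5))² = (-2)² = 4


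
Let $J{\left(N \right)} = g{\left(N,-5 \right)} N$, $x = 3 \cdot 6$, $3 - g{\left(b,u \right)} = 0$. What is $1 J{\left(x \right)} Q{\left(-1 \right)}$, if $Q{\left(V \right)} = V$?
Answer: $-54$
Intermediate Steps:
$g{\left(b,u \right)} = 3$ ($g{\left(b,u \right)} = 3 - 0 = 3 + 0 = 3$)
$x = 18$
$J{\left(N \right)} = 3 N$
$1 J{\left(x \right)} Q{\left(-1 \right)} = 1 \cdot 3 \cdot 18 \left(-1\right) = 1 \cdot 54 \left(-1\right) = 54 \left(-1\right) = -54$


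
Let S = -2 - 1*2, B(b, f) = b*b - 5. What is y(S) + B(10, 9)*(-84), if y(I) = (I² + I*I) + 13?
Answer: -7935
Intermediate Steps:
B(b, f) = -5 + b² (B(b, f) = b² - 5 = -5 + b²)
S = -4 (S = -2 - 2 = -4)
y(I) = 13 + 2*I² (y(I) = (I² + I²) + 13 = 2*I² + 13 = 13 + 2*I²)
y(S) + B(10, 9)*(-84) = (13 + 2*(-4)²) + (-5 + 10²)*(-84) = (13 + 2*16) + (-5 + 100)*(-84) = (13 + 32) + 95*(-84) = 45 - 7980 = -7935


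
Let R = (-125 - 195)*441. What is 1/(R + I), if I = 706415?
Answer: 1/565295 ≈ 1.7690e-6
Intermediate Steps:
R = -141120 (R = -320*441 = -141120)
1/(R + I) = 1/(-141120 + 706415) = 1/565295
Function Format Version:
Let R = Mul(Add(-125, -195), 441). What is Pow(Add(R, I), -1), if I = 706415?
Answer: Rational(1, 565295) ≈ 1.7690e-6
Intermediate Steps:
R = -141120 (R = Mul(-320, 441) = -141120)
Pow(Add(R, I), -1) = Pow(Add(-141120, 706415), -1) = Pow(565295, -1) = Rational(1, 565295)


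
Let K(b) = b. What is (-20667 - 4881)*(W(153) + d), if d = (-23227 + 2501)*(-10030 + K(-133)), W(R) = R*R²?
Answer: -5472890388420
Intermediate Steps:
W(R) = R³
d = 210638338 (d = (-23227 + 2501)*(-10030 - 133) = -20726*(-10163) = 210638338)
(-20667 - 4881)*(W(153) + d) = (-20667 - 4881)*(153³ + 210638338) = -25548*(3581577 + 210638338) = -25548*214219915 = -5472890388420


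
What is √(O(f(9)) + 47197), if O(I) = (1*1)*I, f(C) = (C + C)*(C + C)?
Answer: √47521 ≈ 217.99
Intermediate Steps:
f(C) = 4*C² (f(C) = (2*C)*(2*C) = 4*C²)
O(I) = I (O(I) = 1*I = I)
√(O(f(9)) + 47197) = √(4*9² + 47197) = √(4*81 + 47197) = √(324 + 47197) = √47521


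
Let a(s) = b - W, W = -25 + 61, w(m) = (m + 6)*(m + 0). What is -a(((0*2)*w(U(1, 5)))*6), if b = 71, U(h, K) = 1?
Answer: -35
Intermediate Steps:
w(m) = m*(6 + m) (w(m) = (6 + m)*m = m*(6 + m))
W = 36
a(s) = 35 (a(s) = 71 - 1*36 = 71 - 36 = 35)
-a(((0*2)*w(U(1, 5)))*6) = -1*35 = -35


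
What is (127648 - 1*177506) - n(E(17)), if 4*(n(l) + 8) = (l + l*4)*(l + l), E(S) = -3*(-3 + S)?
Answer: -54260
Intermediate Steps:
E(S) = 9 - 3*S
n(l) = -8 + 5*l**2/2 (n(l) = -8 + ((l + l*4)*(l + l))/4 = -8 + ((l + 4*l)*(2*l))/4 = -8 + ((5*l)*(2*l))/4 = -8 + (10*l**2)/4 = -8 + 5*l**2/2)
(127648 - 1*177506) - n(E(17)) = (127648 - 1*177506) - (-8 + 5*(9 - 3*17)**2/2) = (127648 - 177506) - (-8 + 5*(9 - 51)**2/2) = -49858 - (-8 + (5/2)*(-42)**2) = -49858 - (-8 + (5/2)*1764) = -49858 - (-8 + 4410) = -49858 - 1*4402 = -49858 - 4402 = -54260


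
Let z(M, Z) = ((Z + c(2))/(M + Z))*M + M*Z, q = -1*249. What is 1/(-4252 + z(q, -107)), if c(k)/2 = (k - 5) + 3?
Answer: 356/7944553 ≈ 4.4811e-5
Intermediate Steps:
q = -249
c(k) = -4 + 2*k (c(k) = 2*((k - 5) + 3) = 2*((-5 + k) + 3) = 2*(-2 + k) = -4 + 2*k)
z(M, Z) = M*Z + M*Z/(M + Z) (z(M, Z) = ((Z + (-4 + 2*2))/(M + Z))*M + M*Z = ((Z + (-4 + 4))/(M + Z))*M + M*Z = ((Z + 0)/(M + Z))*M + M*Z = (Z/(M + Z))*M + M*Z = M*Z/(M + Z) + M*Z = M*Z + M*Z/(M + Z))
1/(-4252 + z(q, -107)) = 1/(-4252 - 249*(-107)*(1 - 249 - 107)/(-249 - 107)) = 1/(-4252 - 249*(-107)*(-355)/(-356)) = 1/(-4252 - 249*(-107)*(-1/356)*(-355)) = 1/(-4252 + 9458265/356) = 1/(7944553/356) = 356/7944553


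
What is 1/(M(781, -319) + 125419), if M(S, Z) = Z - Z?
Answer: 1/125419 ≈ 7.9733e-6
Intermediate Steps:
M(S, Z) = 0
1/(M(781, -319) + 125419) = 1/(0 + 125419) = 1/125419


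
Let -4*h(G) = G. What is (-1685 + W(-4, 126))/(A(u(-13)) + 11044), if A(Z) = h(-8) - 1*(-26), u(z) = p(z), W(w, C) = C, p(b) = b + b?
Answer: -1559/11072 ≈ -0.14081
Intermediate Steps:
p(b) = 2*b
h(G) = -G/4
u(z) = 2*z
A(Z) = 28 (A(Z) = -¼*(-8) - 1*(-26) = 2 + 26 = 28)
(-1685 + W(-4, 126))/(A(u(-13)) + 11044) = (-1685 + 126)/(28 + 11044) = -1559/11072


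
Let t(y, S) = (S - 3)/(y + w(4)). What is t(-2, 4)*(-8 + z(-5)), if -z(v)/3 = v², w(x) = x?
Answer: -83/2 ≈ -41.500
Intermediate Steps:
z(v) = -3*v²
t(y, S) = (-3 + S)/(4 + y) (t(y, S) = (S - 3)/(y + 4) = (-3 + S)/(4 + y))
t(-2, 4)*(-8 + z(-5)) = ((-3 + 4)/(4 - 2))*(-8 - 3*(-5)²) = (1/2)*(-8 - 3*25) = ((½)*1)*(-8 - 75) = (½)*(-83) = -83/2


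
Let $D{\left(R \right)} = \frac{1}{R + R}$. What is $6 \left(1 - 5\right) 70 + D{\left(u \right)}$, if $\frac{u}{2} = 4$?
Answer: $- \frac{26879}{16} \approx -1679.9$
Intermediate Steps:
$u = 8$ ($u = 2 \cdot 4 = 8$)
$D{\left(R \right)} = \frac{1}{2 R}$
$6 \left(1 - 5\right) 70 + D{\left(u \right)} = 6 \left(1 - 5\right) 70 + \frac{1}{2 \cdot 8} = 6 \left(-4\right) 70 + \frac{1}{2} \cdot \frac{1}{8} = \left(-24\right) 70 + \frac{1}{16} = -1680 + \frac{1}{16} = - \frac{26879}{16}$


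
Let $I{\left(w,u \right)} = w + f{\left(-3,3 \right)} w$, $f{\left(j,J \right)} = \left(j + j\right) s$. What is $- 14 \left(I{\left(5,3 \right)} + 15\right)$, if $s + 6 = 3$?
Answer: $-1540$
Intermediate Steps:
$s = -3$ ($s = -6 + 3 = -3$)
$f{\left(j,J \right)} = - 6 j$ ($f{\left(j,J \right)} = \left(j + j\right) \left(-3\right) = 2 j \left(-3\right) = - 6 j$)
$I{\left(w,u \right)} = 19 w$ ($I{\left(w,u \right)} = w + \left(-6\right) \left(-3\right) w = w + 18 w = 19 w$)
$- 14 \left(I{\left(5,3 \right)} + 15\right) = - 14 \left(19 \cdot 5 + 15\right) = - 14 \left(95 + 15\right) = \left(-14\right) 110 = -1540$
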